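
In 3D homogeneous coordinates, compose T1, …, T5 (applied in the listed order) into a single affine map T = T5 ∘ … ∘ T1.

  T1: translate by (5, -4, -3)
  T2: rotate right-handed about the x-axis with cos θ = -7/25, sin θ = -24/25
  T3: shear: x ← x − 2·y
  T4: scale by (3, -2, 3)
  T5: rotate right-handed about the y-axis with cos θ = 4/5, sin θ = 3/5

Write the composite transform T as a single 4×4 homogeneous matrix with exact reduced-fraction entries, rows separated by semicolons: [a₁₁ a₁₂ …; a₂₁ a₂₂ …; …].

T1 = [1 0 0 5; 0 1 0 -4; 0 0 1 -3; 0 0 0 1]
T2·T1 = [1 0 0 5; 0 -7/25 24/25 -44/25; 0 -24/25 -7/25 117/25; 0 0 0 1]
T3·…·T1 = [1 14/25 -48/25 213/25; 0 -7/25 24/25 -44/25; 0 -24/25 -7/25 117/25; 0 0 0 1]
T4·…·T1 = [3 42/25 -144/25 639/25; 0 14/25 -48/25 88/25; 0 -72/25 -21/25 351/25; 0 0 0 1]
T5·…·T1 = [12/5 -48/125 -639/125 3609/125; 0 14/25 -48/25 88/25; -9/5 -414/125 348/125 -513/125; 0 0 0 1]

T = [12/5 -48/125 -639/125 3609/125; 0 14/25 -48/25 88/25; -9/5 -414/125 348/125 -513/125; 0 0 0 1]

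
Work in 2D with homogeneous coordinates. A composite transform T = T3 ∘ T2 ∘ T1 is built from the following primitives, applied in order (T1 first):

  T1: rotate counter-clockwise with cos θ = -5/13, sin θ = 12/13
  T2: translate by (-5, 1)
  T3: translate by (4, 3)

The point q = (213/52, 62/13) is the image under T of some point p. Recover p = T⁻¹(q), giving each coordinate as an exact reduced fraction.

T1 = [-5/13 -12/13 0; 12/13 -5/13 0; 0 0 1]
T2·T1 = [-5/13 -12/13 -5; 12/13 -5/13 1; 0 0 1]
T3·…·T1 = [-5/13 -12/13 -1; 12/13 -5/13 4; 0 0 1]
det M = 1; M⁻¹ = [-5/13 12/13 -53/13; -12/13 -5/13 8/13; 0 0 1]
M⁻¹ · (213/52, 62/13)ᵀ = (-5/4, -5)ᵀ

p = (-5/4, -5)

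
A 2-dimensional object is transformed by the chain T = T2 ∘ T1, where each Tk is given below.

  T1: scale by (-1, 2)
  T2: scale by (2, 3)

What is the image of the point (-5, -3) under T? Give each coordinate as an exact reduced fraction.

T(p) = (10, -18)

T1 scale by (-1, 2): (-5, -3) → (5, -6)
T2 scale by (2, 3): (5, -6) → (10, -18)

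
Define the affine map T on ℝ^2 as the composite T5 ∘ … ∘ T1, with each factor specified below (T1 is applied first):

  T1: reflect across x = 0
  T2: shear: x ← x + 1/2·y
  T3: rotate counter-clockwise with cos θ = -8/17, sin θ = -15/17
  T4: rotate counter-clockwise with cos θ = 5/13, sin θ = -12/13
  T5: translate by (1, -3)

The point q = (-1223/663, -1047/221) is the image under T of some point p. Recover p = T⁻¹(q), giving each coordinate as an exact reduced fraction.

p = (-5/3, 2)

T1 = [-1 0 0; 0 1 0; 0 0 1]
T2·T1 = [-1 1/2 0; 0 1 0; 0 0 1]
T3·…·T1 = [8/17 11/17 0; 15/17 -31/34 0; 0 0 1]
T4·…·T1 = [220/221 -131/221 0; -21/221 -419/442 0; 0 0 1]
T5·…·T1 = [220/221 -131/221 1; -21/221 -419/442 -3; 0 0 1]
det M = -1; M⁻¹ = [419/442 -131/221 -1205/442; -21/221 -220/221 -639/221; 0 0 1]
M⁻¹ · (-1223/663, -1047/221)ᵀ = (-5/3, 2)ᵀ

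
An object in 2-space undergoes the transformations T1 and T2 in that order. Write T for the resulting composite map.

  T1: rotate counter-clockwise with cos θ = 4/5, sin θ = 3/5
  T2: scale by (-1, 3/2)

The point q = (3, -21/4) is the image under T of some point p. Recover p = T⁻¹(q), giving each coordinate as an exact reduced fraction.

p = (-9/2, -1)

T1 = [4/5 -3/5 0; 3/5 4/5 0; 0 0 1]
T2·T1 = [-4/5 3/5 0; 9/10 6/5 0; 0 0 1]
det M = -3/2; M⁻¹ = [-4/5 2/5 0; 3/5 8/15 0; 0 0 1]
M⁻¹ · (3, -21/4)ᵀ = (-9/2, -1)ᵀ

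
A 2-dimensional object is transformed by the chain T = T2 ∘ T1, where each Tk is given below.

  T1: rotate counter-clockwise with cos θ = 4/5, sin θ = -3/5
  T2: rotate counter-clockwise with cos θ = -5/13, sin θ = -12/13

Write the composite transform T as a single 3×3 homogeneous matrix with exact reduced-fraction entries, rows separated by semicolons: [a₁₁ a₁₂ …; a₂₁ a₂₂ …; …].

T = [-56/65 33/65 0; -33/65 -56/65 0; 0 0 1]

T1 = [4/5 3/5 0; -3/5 4/5 0; 0 0 1]
T2·T1 = [-56/65 33/65 0; -33/65 -56/65 0; 0 0 1]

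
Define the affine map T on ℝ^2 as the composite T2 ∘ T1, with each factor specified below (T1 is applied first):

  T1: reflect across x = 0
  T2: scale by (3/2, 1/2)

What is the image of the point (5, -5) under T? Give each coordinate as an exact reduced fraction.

T(p) = (-15/2, -5/2)

T1 reflect across x = 0: (5, -5) → (-5, -5)
T2 scale by (3/2, 1/2): (-5, -5) → (-15/2, -5/2)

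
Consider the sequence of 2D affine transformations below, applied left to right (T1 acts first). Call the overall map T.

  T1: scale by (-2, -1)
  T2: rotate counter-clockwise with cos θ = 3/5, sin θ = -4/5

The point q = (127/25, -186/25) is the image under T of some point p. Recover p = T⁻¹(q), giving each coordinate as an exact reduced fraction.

p = (-9/2, 2/5)

T1 = [-2 0 0; 0 -1 0; 0 0 1]
T2·T1 = [-6/5 -4/5 0; 8/5 -3/5 0; 0 0 1]
det M = 2; M⁻¹ = [-3/10 2/5 0; -4/5 -3/5 0; 0 0 1]
M⁻¹ · (127/25, -186/25)ᵀ = (-9/2, 2/5)ᵀ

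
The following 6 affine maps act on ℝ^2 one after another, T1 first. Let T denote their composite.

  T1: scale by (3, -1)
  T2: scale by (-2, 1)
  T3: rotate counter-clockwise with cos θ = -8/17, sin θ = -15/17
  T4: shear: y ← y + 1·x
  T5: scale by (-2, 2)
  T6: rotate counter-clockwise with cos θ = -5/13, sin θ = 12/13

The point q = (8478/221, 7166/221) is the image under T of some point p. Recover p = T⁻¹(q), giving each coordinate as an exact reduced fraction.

T1 = [3 0 0; 0 -1 0; 0 0 1]
T2·T1 = [-6 0 0; 0 -1 0; 0 0 1]
T3·…·T1 = [48/17 -15/17 0; 90/17 8/17 0; 0 0 1]
T4·…·T1 = [48/17 -15/17 0; 138/17 -7/17 0; 0 0 1]
T5·…·T1 = [-96/17 30/17 0; 276/17 -14/17 0; 0 0 1]
T6·…·T1 = [-2832/221 18/221 0; -2532/221 430/221 0; 0 0 1]
det M = -24; M⁻¹ = [-215/2652 3/884 0; -211/442 118/221 0; 0 0 1]
M⁻¹ · (8478/221, 7166/221)ᵀ = (-3, -1)ᵀ

p = (-3, -1)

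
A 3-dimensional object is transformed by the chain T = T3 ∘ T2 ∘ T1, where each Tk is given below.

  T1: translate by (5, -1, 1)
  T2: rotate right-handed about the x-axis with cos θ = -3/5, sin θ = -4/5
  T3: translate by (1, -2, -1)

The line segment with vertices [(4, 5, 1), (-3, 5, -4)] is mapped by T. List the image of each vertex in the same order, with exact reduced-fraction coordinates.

image vertices: (10, -14/5, -27/5), (3, -34/5, -12/5)

T1 translate by (5, -1, 1): (4, 5, 1) → (9, 4, 2); (-3, 5, -4) → (2, 4, -3)
T2 rotate right-handed about the x-axis with cos θ = -3/5, sin θ = -4/5: (9, 4, 2) → (9, -4/5, -22/5); (2, 4, -3) → (2, -24/5, -7/5)
T3 translate by (1, -2, -1): (9, -4/5, -22/5) → (10, -14/5, -27/5); (2, -24/5, -7/5) → (3, -34/5, -12/5)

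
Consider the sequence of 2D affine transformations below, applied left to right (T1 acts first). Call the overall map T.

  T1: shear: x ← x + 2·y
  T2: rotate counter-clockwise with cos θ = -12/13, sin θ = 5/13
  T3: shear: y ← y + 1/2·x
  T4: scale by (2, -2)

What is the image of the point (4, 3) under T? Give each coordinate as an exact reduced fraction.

T1 shear: x ← x + 2·y: (4, 3) → (10, 3)
T2 rotate counter-clockwise with cos θ = -12/13, sin θ = 5/13: (10, 3) → (-135/13, 14/13)
T3 shear: y ← y + 1/2·x: (-135/13, 14/13) → (-135/13, -107/26)
T4 scale by (2, -2): (-135/13, -107/26) → (-270/13, 107/13)

T(p) = (-270/13, 107/13)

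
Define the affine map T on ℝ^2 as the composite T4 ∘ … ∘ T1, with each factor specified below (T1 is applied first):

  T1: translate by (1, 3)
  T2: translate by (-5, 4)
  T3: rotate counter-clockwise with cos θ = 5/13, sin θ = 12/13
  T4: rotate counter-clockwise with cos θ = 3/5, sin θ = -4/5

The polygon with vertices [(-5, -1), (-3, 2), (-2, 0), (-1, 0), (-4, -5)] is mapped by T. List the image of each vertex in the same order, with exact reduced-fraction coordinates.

image vertices: (-51/5, 18/5), (-9, 7), (-98/13, 69/13), (-427/65, 361/65), (-536/65, -2/65)

T1 translate by (1, 3): (-5, -1) → (-4, 2); (-3, 2) → (-2, 5); (-2, 0) → (-1, 3); (-1, 0) → (0, 3); (-4, -5) → (-3, -2)
T2 translate by (-5, 4): (-4, 2) → (-9, 6); (-2, 5) → (-7, 9); (-1, 3) → (-6, 7); (0, 3) → (-5, 7); (-3, -2) → (-8, 2)
T3 rotate counter-clockwise with cos θ = 5/13, sin θ = 12/13: (-9, 6) → (-9, -6); (-7, 9) → (-11, -3); (-6, 7) → (-114/13, -37/13); (-5, 7) → (-109/13, -25/13); (-8, 2) → (-64/13, -86/13)
T4 rotate counter-clockwise with cos θ = 3/5, sin θ = -4/5: (-9, -6) → (-51/5, 18/5); (-11, -3) → (-9, 7); (-114/13, -37/13) → (-98/13, 69/13); (-109/13, -25/13) → (-427/65, 361/65); (-64/13, -86/13) → (-536/65, -2/65)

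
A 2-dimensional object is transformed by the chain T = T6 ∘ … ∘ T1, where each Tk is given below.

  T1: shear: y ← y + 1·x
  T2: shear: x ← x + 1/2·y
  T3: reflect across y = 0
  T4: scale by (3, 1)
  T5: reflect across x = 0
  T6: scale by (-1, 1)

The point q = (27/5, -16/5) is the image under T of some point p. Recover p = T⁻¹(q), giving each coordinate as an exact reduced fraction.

T1 = [1 0 0; 1 1 0; 0 0 1]
T2·T1 = [3/2 1/2 0; 1 1 0; 0 0 1]
T3·…·T1 = [3/2 1/2 0; -1 -1 0; 0 0 1]
T4·…·T1 = [9/2 3/2 0; -1 -1 0; 0 0 1]
T5·…·T1 = [-9/2 -3/2 0; -1 -1 0; 0 0 1]
T6·…·T1 = [9/2 3/2 0; -1 -1 0; 0 0 1]
det M = -3; M⁻¹ = [1/3 1/2 0; -1/3 -3/2 0; 0 0 1]
M⁻¹ · (27/5, -16/5)ᵀ = (1/5, 3)ᵀ

p = (1/5, 3)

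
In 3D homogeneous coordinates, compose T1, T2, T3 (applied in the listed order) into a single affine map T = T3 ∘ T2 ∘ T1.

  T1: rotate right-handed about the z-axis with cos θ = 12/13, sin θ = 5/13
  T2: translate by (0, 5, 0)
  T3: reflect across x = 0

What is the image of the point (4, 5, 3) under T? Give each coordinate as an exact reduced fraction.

T1 rotate right-handed about the z-axis with cos θ = 12/13, sin θ = 5/13: (4, 5, 3) → (23/13, 80/13, 3)
T2 translate by (0, 5, 0): (23/13, 80/13, 3) → (23/13, 145/13, 3)
T3 reflect across x = 0: (23/13, 145/13, 3) → (-23/13, 145/13, 3)

T(p) = (-23/13, 145/13, 3)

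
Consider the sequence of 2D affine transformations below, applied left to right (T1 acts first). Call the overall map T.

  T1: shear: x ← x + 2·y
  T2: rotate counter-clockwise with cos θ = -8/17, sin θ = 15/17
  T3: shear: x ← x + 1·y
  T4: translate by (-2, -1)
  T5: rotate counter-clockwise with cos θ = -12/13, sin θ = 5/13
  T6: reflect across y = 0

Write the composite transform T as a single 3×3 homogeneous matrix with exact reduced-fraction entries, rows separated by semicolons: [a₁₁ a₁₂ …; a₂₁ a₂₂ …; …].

T1 = [1 2 0; 0 1 0; 0 0 1]
T2·T1 = [-8/17 -31/17 0; 15/17 22/17 0; 0 0 1]
T3·…·T1 = [7/17 -9/17 0; 15/17 22/17 0; 0 0 1]
T4·…·T1 = [7/17 -9/17 -2; 15/17 22/17 -1; 0 0 1]
T5·…·T1 = [-159/221 -2/221 29/13; -145/221 -309/221 2/13; 0 0 1]
T6·…·T1 = [-159/221 -2/221 29/13; 145/221 309/221 -2/13; 0 0 1]

T = [-159/221 -2/221 29/13; 145/221 309/221 -2/13; 0 0 1]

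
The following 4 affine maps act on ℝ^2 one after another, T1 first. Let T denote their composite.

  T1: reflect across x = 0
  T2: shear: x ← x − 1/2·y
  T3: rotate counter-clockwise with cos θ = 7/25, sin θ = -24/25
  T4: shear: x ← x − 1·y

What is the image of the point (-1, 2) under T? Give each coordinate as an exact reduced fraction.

T1 reflect across x = 0: (-1, 2) → (1, 2)
T2 shear: x ← x − 1/2·y: (1, 2) → (0, 2)
T3 rotate counter-clockwise with cos θ = 7/25, sin θ = -24/25: (0, 2) → (48/25, 14/25)
T4 shear: x ← x − 1·y: (48/25, 14/25) → (34/25, 14/25)

T(p) = (34/25, 14/25)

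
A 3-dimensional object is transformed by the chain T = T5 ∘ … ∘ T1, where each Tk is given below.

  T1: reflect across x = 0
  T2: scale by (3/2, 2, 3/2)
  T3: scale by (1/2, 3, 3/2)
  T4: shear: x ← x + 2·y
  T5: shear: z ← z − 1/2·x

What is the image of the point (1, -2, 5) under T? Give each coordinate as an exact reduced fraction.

T1 reflect across x = 0: (1, -2, 5) → (-1, -2, 5)
T2 scale by (3/2, 2, 3/2): (-1, -2, 5) → (-3/2, -4, 15/2)
T3 scale by (1/2, 3, 3/2): (-3/2, -4, 15/2) → (-3/4, -12, 45/4)
T4 shear: x ← x + 2·y: (-3/4, -12, 45/4) → (-99/4, -12, 45/4)
T5 shear: z ← z − 1/2·x: (-99/4, -12, 45/4) → (-99/4, -12, 189/8)

T(p) = (-99/4, -12, 189/8)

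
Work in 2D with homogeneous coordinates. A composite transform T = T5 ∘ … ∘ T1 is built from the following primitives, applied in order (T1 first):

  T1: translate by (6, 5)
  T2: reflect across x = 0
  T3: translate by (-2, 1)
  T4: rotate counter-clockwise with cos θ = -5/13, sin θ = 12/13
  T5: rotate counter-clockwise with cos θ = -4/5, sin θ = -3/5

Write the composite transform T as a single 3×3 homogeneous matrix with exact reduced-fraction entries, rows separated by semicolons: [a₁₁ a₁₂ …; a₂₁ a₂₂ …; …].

T = [-56/65 33/65 -50/13; 33/65 56/65 120/13; 0 0 1]

T1 = [1 0 6; 0 1 5; 0 0 1]
T2·T1 = [-1 0 -6; 0 1 5; 0 0 1]
T3·…·T1 = [-1 0 -8; 0 1 6; 0 0 1]
T4·…·T1 = [5/13 -12/13 -32/13; -12/13 -5/13 -126/13; 0 0 1]
T5·…·T1 = [-56/65 33/65 -50/13; 33/65 56/65 120/13; 0 0 1]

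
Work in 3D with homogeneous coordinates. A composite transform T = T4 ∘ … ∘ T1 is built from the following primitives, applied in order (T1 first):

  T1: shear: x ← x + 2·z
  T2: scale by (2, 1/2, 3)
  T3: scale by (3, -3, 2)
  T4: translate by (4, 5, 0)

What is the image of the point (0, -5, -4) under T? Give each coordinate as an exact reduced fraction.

T(p) = (-44, 25/2, -24)

T1 shear: x ← x + 2·z: (0, -5, -4) → (-8, -5, -4)
T2 scale by (2, 1/2, 3): (-8, -5, -4) → (-16, -5/2, -12)
T3 scale by (3, -3, 2): (-16, -5/2, -12) → (-48, 15/2, -24)
T4 translate by (4, 5, 0): (-48, 15/2, -24) → (-44, 25/2, -24)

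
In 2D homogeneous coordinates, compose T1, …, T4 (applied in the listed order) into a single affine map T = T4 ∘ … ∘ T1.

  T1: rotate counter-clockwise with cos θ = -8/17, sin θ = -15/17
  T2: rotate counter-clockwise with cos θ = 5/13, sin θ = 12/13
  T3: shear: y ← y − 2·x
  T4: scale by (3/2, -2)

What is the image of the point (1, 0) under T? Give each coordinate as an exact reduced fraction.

T1 rotate counter-clockwise with cos θ = -8/17, sin θ = -15/17: (1, 0) → (-8/17, -15/17)
T2 rotate counter-clockwise with cos θ = 5/13, sin θ = 12/13: (-8/17, -15/17) → (140/221, -171/221)
T3 shear: y ← y − 2·x: (140/221, -171/221) → (140/221, -451/221)
T4 scale by (3/2, -2): (140/221, -451/221) → (210/221, 902/221)

T(p) = (210/221, 902/221)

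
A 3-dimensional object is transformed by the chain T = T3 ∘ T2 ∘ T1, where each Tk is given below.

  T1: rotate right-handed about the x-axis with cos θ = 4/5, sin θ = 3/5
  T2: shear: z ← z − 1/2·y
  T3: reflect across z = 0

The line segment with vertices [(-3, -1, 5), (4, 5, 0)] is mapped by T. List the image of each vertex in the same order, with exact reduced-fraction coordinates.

T1 rotate right-handed about the x-axis with cos θ = 4/5, sin θ = 3/5: (-3, -1, 5) → (-3, -19/5, 17/5); (4, 5, 0) → (4, 4, 3)
T2 shear: z ← z − 1/2·y: (-3, -19/5, 17/5) → (-3, -19/5, 53/10); (4, 4, 3) → (4, 4, 1)
T3 reflect across z = 0: (-3, -19/5, 53/10) → (-3, -19/5, -53/10); (4, 4, 1) → (4, 4, -1)

image vertices: (-3, -19/5, -53/10), (4, 4, -1)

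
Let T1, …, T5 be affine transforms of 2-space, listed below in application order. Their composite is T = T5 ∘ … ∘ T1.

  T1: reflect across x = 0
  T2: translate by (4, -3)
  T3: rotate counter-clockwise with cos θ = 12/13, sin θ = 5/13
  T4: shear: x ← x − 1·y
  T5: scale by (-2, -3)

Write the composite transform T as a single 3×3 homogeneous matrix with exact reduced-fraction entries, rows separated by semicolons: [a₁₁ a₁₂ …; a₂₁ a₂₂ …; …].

T = [14/13 34/13 -158/13; 15/13 -36/13 48/13; 0 0 1]

T1 = [-1 0 0; 0 1 0; 0 0 1]
T2·T1 = [-1 0 4; 0 1 -3; 0 0 1]
T3·…·T1 = [-12/13 -5/13 63/13; -5/13 12/13 -16/13; 0 0 1]
T4·…·T1 = [-7/13 -17/13 79/13; -5/13 12/13 -16/13; 0 0 1]
T5·…·T1 = [14/13 34/13 -158/13; 15/13 -36/13 48/13; 0 0 1]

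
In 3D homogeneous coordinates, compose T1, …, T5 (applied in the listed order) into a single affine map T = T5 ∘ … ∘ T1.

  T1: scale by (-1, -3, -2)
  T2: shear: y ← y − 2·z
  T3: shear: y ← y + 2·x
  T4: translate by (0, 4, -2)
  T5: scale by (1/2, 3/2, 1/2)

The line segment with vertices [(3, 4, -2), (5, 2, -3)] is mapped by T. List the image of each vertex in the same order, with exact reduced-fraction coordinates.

T1 scale by (-1, -3, -2): (3, 4, -2) → (-3, -12, 4); (5, 2, -3) → (-5, -6, 6)
T2 shear: y ← y − 2·z: (-3, -12, 4) → (-3, -20, 4); (-5, -6, 6) → (-5, -18, 6)
T3 shear: y ← y + 2·x: (-3, -20, 4) → (-3, -26, 4); (-5, -18, 6) → (-5, -28, 6)
T4 translate by (0, 4, -2): (-3, -26, 4) → (-3, -22, 2); (-5, -28, 6) → (-5, -24, 4)
T5 scale by (1/2, 3/2, 1/2): (-3, -22, 2) → (-3/2, -33, 1); (-5, -24, 4) → (-5/2, -36, 2)

image vertices: (-3/2, -33, 1), (-5/2, -36, 2)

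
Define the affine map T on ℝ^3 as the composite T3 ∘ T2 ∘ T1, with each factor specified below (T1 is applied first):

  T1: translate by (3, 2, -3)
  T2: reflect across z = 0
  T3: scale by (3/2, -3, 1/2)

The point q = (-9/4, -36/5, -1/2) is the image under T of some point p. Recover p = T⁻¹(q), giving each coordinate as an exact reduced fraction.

T1 = [1 0 0 3; 0 1 0 2; 0 0 1 -3; 0 0 0 1]
T2·T1 = [1 0 0 3; 0 1 0 2; 0 0 -1 3; 0 0 0 1]
T3·…·T1 = [3/2 0 0 9/2; 0 -3 0 -6; 0 0 -1/2 3/2; 0 0 0 1]
det M = 9/4; M⁻¹ = [2/3 0 0 -3; 0 -1/3 0 -2; 0 0 -2 3; 0 0 0 1]
M⁻¹ · (-9/4, -36/5, -1/2)ᵀ = (-9/2, 2/5, 4)ᵀ

p = (-9/2, 2/5, 4)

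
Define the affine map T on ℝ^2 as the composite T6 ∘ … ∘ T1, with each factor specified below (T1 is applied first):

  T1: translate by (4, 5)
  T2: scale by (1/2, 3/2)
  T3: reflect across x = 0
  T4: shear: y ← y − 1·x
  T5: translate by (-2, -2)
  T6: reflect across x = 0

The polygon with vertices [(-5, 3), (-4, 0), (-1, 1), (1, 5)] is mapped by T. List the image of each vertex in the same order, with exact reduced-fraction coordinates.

image vertices: (3/2, 19/2), (2, 11/2), (7/2, 17/2), (9/2, 31/2)

T1 translate by (4, 5): (-5, 3) → (-1, 8); (-4, 0) → (0, 5); (-1, 1) → (3, 6); (1, 5) → (5, 10)
T2 scale by (1/2, 3/2): (-1, 8) → (-1/2, 12); (0, 5) → (0, 15/2); (3, 6) → (3/2, 9); (5, 10) → (5/2, 15)
T3 reflect across x = 0: (-1/2, 12) → (1/2, 12); (0, 15/2) → (0, 15/2); (3/2, 9) → (-3/2, 9); (5/2, 15) → (-5/2, 15)
T4 shear: y ← y − 1·x: (1/2, 12) → (1/2, 23/2); (0, 15/2) → (0, 15/2); (-3/2, 9) → (-3/2, 21/2); (-5/2, 15) → (-5/2, 35/2)
T5 translate by (-2, -2): (1/2, 23/2) → (-3/2, 19/2); (0, 15/2) → (-2, 11/2); (-3/2, 21/2) → (-7/2, 17/2); (-5/2, 35/2) → (-9/2, 31/2)
T6 reflect across x = 0: (-3/2, 19/2) → (3/2, 19/2); (-2, 11/2) → (2, 11/2); (-7/2, 17/2) → (7/2, 17/2); (-9/2, 31/2) → (9/2, 31/2)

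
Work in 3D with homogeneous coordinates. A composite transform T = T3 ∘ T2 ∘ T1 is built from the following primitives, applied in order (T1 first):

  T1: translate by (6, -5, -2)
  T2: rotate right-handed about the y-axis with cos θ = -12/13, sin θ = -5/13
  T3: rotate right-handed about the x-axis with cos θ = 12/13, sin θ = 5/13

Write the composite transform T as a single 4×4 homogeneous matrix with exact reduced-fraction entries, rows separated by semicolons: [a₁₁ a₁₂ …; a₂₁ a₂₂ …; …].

T = [-12/13 0 -5/13 -62/13; -25/169 12/13 60/169 -1050/169; 60/169 5/13 -144/169 323/169; 0 0 0 1]

T1 = [1 0 0 6; 0 1 0 -5; 0 0 1 -2; 0 0 0 1]
T2·T1 = [-12/13 0 -5/13 -62/13; 0 1 0 -5; 5/13 0 -12/13 54/13; 0 0 0 1]
T3·…·T1 = [-12/13 0 -5/13 -62/13; -25/169 12/13 60/169 -1050/169; 60/169 5/13 -144/169 323/169; 0 0 0 1]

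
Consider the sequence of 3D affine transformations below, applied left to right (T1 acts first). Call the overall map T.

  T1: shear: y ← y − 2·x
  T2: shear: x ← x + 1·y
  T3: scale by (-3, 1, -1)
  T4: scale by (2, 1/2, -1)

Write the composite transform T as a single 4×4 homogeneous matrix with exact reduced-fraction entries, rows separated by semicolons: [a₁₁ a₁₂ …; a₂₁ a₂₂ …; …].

T1 = [1 0 0 0; -2 1 0 0; 0 0 1 0; 0 0 0 1]
T2·T1 = [-1 1 0 0; -2 1 0 0; 0 0 1 0; 0 0 0 1]
T3·…·T1 = [3 -3 0 0; -2 1 0 0; 0 0 -1 0; 0 0 0 1]
T4·…·T1 = [6 -6 0 0; -1 1/2 0 0; 0 0 1 0; 0 0 0 1]

T = [6 -6 0 0; -1 1/2 0 0; 0 0 1 0; 0 0 0 1]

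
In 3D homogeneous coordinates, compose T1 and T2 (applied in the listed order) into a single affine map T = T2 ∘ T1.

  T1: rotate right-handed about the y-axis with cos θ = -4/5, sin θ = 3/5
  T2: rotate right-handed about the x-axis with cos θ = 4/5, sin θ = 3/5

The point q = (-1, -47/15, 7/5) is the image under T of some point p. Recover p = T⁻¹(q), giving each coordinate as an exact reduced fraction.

p = (-1, -5/3, -3)

T1 = [-4/5 0 3/5 0; 0 1 0 0; -3/5 0 -4/5 0; 0 0 0 1]
T2·T1 = [-4/5 0 3/5 0; 9/25 4/5 12/25 0; -12/25 3/5 -16/25 0; 0 0 0 1]
det M = 1; M⁻¹ = [-4/5 9/25 -12/25 0; 0 4/5 3/5 0; 3/5 12/25 -16/25 0; 0 0 0 1]
M⁻¹ · (-1, -47/15, 7/5)ᵀ = (-1, -5/3, -3)ᵀ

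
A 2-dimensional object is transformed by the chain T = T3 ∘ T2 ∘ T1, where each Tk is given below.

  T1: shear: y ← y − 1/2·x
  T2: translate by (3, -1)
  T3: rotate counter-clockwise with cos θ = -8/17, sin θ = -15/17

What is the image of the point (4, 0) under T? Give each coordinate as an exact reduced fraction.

T1 shear: y ← y − 1/2·x: (4, 0) → (4, -2)
T2 translate by (3, -1): (4, -2) → (7, -3)
T3 rotate counter-clockwise with cos θ = -8/17, sin θ = -15/17: (7, -3) → (-101/17, -81/17)

T(p) = (-101/17, -81/17)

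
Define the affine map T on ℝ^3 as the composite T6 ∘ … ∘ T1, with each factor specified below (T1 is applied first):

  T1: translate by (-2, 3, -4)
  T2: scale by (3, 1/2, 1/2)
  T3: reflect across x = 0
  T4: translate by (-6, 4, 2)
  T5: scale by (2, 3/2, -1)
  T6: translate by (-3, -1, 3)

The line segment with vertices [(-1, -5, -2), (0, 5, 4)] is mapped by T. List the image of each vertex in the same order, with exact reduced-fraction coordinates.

image vertices: (3, 7/2, 4), (-3, 11, 1)

T1 translate by (-2, 3, -4): (-1, -5, -2) → (-3, -2, -6); (0, 5, 4) → (-2, 8, 0)
T2 scale by (3, 1/2, 1/2): (-3, -2, -6) → (-9, -1, -3); (-2, 8, 0) → (-6, 4, 0)
T3 reflect across x = 0: (-9, -1, -3) → (9, -1, -3); (-6, 4, 0) → (6, 4, 0)
T4 translate by (-6, 4, 2): (9, -1, -3) → (3, 3, -1); (6, 4, 0) → (0, 8, 2)
T5 scale by (2, 3/2, -1): (3, 3, -1) → (6, 9/2, 1); (0, 8, 2) → (0, 12, -2)
T6 translate by (-3, -1, 3): (6, 9/2, 1) → (3, 7/2, 4); (0, 12, -2) → (-3, 11, 1)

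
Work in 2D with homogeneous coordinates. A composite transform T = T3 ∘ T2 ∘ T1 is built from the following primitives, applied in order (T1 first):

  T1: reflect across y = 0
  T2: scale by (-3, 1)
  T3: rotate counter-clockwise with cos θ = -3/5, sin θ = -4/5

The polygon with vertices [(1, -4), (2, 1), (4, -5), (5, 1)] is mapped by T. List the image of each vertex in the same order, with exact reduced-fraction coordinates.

image vertices: (5, 0), (14/5, 27/5), (56/5, 33/5), (41/5, 63/5)

T1 reflect across y = 0: (1, -4) → (1, 4); (2, 1) → (2, -1); (4, -5) → (4, 5); (5, 1) → (5, -1)
T2 scale by (-3, 1): (1, 4) → (-3, 4); (2, -1) → (-6, -1); (4, 5) → (-12, 5); (5, -1) → (-15, -1)
T3 rotate counter-clockwise with cos θ = -3/5, sin θ = -4/5: (-3, 4) → (5, 0); (-6, -1) → (14/5, 27/5); (-12, 5) → (56/5, 33/5); (-15, -1) → (41/5, 63/5)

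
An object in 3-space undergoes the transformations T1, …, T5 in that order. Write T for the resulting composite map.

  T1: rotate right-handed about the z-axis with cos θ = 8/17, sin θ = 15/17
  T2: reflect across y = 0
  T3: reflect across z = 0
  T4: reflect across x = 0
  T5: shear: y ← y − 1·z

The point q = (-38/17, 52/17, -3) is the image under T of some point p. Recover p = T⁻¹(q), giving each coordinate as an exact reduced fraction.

p = (1, -2, 3)

T1 = [8/17 -15/17 0 0; 15/17 8/17 0 0; 0 0 1 0; 0 0 0 1]
T2·T1 = [8/17 -15/17 0 0; -15/17 -8/17 0 0; 0 0 1 0; 0 0 0 1]
T3·…·T1 = [8/17 -15/17 0 0; -15/17 -8/17 0 0; 0 0 -1 0; 0 0 0 1]
T4·…·T1 = [-8/17 15/17 0 0; -15/17 -8/17 0 0; 0 0 -1 0; 0 0 0 1]
T5·…·T1 = [-8/17 15/17 0 0; -15/17 -8/17 1 0; 0 0 -1 0; 0 0 0 1]
det M = -1; M⁻¹ = [-8/17 -15/17 -15/17 0; 15/17 -8/17 -8/17 0; 0 0 -1 0; 0 0 0 1]
M⁻¹ · (-38/17, 52/17, -3)ᵀ = (1, -2, 3)ᵀ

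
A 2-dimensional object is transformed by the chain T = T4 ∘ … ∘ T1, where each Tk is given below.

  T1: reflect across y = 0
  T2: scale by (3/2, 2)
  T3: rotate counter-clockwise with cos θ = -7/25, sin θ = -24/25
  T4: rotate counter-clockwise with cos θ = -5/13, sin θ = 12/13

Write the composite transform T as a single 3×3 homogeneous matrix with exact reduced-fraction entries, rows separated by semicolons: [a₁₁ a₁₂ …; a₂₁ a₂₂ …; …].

T1 = [1 0 0; 0 -1 0; 0 0 1]
T2·T1 = [3/2 0 0; 0 -2 0; 0 0 1]
T3·…·T1 = [-21/50 -48/25 0; -36/25 14/25 0; 0 0 1]
T4·…·T1 = [969/650 72/325 0; 54/325 -646/325 0; 0 0 1]

T = [969/650 72/325 0; 54/325 -646/325 0; 0 0 1]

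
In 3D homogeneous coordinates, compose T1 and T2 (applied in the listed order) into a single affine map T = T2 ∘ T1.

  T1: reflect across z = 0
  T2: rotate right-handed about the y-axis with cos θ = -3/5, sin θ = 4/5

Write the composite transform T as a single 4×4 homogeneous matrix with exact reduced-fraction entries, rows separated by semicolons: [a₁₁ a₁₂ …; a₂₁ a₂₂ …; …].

T = [-3/5 0 -4/5 0; 0 1 0 0; -4/5 0 3/5 0; 0 0 0 1]

T1 = [1 0 0 0; 0 1 0 0; 0 0 -1 0; 0 0 0 1]
T2·T1 = [-3/5 0 -4/5 0; 0 1 0 0; -4/5 0 3/5 0; 0 0 0 1]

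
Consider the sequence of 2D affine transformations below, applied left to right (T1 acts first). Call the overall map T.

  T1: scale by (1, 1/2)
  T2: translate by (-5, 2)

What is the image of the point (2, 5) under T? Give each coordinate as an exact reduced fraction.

T1 scale by (1, 1/2): (2, 5) → (2, 5/2)
T2 translate by (-5, 2): (2, 5/2) → (-3, 9/2)

T(p) = (-3, 9/2)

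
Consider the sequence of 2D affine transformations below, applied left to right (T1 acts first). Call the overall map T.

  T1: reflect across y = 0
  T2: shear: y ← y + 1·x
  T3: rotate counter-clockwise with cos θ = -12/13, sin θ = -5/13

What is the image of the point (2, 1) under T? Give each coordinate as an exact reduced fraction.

T1 reflect across y = 0: (2, 1) → (2, -1)
T2 shear: y ← y + 1·x: (2, -1) → (2, 1)
T3 rotate counter-clockwise with cos θ = -12/13, sin θ = -5/13: (2, 1) → (-19/13, -22/13)

T(p) = (-19/13, -22/13)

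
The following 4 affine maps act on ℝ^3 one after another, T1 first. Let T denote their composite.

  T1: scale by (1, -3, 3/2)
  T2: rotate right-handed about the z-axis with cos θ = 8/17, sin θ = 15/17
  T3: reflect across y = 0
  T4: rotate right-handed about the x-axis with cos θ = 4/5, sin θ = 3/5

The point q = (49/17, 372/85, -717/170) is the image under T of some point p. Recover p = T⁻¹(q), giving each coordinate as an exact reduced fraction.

T1 = [1 0 0 0; 0 -3 0 0; 0 0 3/2 0; 0 0 0 1]
T2·T1 = [8/17 45/17 0 0; 15/17 -24/17 0 0; 0 0 3/2 0; 0 0 0 1]
T3·…·T1 = [8/17 45/17 0 0; -15/17 24/17 0 0; 0 0 3/2 0; 0 0 0 1]
T4·…·T1 = [8/17 45/17 0 0; -12/17 96/85 -9/10 0; -9/17 72/85 6/5 0; 0 0 0 1]
det M = 9/2; M⁻¹ = [8/17 -12/17 -9/17 0; 5/17 32/255 8/85 0; 0 -2/5 8/15 0; 0 0 0 1]
M⁻¹ · (49/17, 372/85, -717/170)ᵀ = (1/2, 1, -4)ᵀ

p = (1/2, 1, -4)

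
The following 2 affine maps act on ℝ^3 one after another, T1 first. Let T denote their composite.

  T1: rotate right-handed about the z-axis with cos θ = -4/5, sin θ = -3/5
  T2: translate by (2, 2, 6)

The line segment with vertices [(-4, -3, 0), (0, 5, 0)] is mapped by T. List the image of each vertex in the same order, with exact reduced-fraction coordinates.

image vertices: (17/5, 34/5, 6), (5, -2, 6)

T1 rotate right-handed about the z-axis with cos θ = -4/5, sin θ = -3/5: (-4, -3, 0) → (7/5, 24/5, 0); (0, 5, 0) → (3, -4, 0)
T2 translate by (2, 2, 6): (7/5, 24/5, 0) → (17/5, 34/5, 6); (3, -4, 0) → (5, -2, 6)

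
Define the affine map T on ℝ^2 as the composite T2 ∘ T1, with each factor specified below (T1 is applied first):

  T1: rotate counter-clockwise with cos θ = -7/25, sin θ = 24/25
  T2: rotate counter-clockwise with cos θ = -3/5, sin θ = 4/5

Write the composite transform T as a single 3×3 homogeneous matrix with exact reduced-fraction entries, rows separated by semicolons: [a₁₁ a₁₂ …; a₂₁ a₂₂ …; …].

T1 = [-7/25 -24/25 0; 24/25 -7/25 0; 0 0 1]
T2·T1 = [-3/5 4/5 0; -4/5 -3/5 0; 0 0 1]

T = [-3/5 4/5 0; -4/5 -3/5 0; 0 0 1]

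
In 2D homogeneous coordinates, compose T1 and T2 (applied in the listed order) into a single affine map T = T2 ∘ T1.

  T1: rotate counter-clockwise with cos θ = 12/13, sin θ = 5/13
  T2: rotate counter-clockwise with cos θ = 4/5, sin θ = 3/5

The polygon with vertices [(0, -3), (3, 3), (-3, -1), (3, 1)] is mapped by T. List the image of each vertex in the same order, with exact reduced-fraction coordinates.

image vertices: (168/65, -99/65), (-69/65, 267/65), (-43/65, -201/65), (43/65, 201/65)

T1 rotate counter-clockwise with cos θ = 12/13, sin θ = 5/13: (0, -3) → (15/13, -36/13); (3, 3) → (21/13, 51/13); (-3, -1) → (-31/13, -27/13); (3, 1) → (31/13, 27/13)
T2 rotate counter-clockwise with cos θ = 4/5, sin θ = 3/5: (15/13, -36/13) → (168/65, -99/65); (21/13, 51/13) → (-69/65, 267/65); (-31/13, -27/13) → (-43/65, -201/65); (31/13, 27/13) → (43/65, 201/65)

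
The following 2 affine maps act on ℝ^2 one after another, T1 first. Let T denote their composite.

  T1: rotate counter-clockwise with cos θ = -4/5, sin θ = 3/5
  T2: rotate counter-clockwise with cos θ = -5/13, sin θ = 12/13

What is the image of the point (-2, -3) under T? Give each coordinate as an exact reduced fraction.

T(p) = (-157/65, 174/65)

T1 rotate counter-clockwise with cos θ = -4/5, sin θ = 3/5: (-2, -3) → (17/5, 6/5)
T2 rotate counter-clockwise with cos θ = -5/13, sin θ = 12/13: (17/5, 6/5) → (-157/65, 174/65)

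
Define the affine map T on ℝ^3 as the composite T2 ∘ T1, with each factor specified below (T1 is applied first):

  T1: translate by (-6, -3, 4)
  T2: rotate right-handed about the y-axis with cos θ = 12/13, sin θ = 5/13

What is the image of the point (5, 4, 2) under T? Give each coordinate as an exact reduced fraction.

T(p) = (18/13, 1, 77/13)

T1 translate by (-6, -3, 4): (5, 4, 2) → (-1, 1, 6)
T2 rotate right-handed about the y-axis with cos θ = 12/13, sin θ = 5/13: (-1, 1, 6) → (18/13, 1, 77/13)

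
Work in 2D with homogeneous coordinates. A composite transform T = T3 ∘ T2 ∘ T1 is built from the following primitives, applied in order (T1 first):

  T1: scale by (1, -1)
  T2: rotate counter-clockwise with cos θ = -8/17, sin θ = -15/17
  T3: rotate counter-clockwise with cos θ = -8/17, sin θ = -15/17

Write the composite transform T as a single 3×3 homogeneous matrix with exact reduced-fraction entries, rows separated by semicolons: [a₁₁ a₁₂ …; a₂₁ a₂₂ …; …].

T1 = [1 0 0; 0 -1 0; 0 0 1]
T2·T1 = [-8/17 -15/17 0; -15/17 8/17 0; 0 0 1]
T3·…·T1 = [-161/289 240/289 0; 240/289 161/289 0; 0 0 1]

T = [-161/289 240/289 0; 240/289 161/289 0; 0 0 1]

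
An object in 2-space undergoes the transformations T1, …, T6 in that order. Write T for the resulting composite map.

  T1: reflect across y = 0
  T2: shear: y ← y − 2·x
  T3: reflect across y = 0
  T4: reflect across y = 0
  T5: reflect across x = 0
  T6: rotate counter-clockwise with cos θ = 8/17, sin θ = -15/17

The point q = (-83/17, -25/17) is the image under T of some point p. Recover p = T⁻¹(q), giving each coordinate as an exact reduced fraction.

p = (1, 3)

T1 = [1 0 0; 0 -1 0; 0 0 1]
T2·T1 = [1 0 0; -2 -1 0; 0 0 1]
T3·…·T1 = [1 0 0; 2 1 0; 0 0 1]
T4·…·T1 = [1 0 0; -2 -1 0; 0 0 1]
T5·…·T1 = [-1 0 0; -2 -1 0; 0 0 1]
T6·…·T1 = [-38/17 -15/17 0; -1/17 -8/17 0; 0 0 1]
det M = 1; M⁻¹ = [-8/17 15/17 0; 1/17 -38/17 0; 0 0 1]
M⁻¹ · (-83/17, -25/17)ᵀ = (1, 3)ᵀ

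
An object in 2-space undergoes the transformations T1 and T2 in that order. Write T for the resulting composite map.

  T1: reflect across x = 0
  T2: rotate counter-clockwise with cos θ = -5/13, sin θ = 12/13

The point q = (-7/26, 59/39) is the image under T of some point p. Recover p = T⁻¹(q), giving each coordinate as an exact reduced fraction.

T1 = [-1 0 0; 0 1 0; 0 0 1]
T2·T1 = [5/13 -12/13 0; -12/13 -5/13 0; 0 0 1]
det M = -1; M⁻¹ = [5/13 -12/13 0; -12/13 -5/13 0; 0 0 1]
M⁻¹ · (-7/26, 59/39)ᵀ = (-3/2, -1/3)ᵀ

p = (-3/2, -1/3)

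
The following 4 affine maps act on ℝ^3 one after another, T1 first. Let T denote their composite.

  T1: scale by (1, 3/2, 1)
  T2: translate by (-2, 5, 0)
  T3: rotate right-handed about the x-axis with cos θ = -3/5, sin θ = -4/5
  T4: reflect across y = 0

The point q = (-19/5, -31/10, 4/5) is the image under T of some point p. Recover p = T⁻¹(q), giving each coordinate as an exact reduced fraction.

T1 = [1 0 0 0; 0 3/2 0 0; 0 0 1 0; 0 0 0 1]
T2·T1 = [1 0 0 -2; 0 3/2 0 5; 0 0 1 0; 0 0 0 1]
T3·…·T1 = [1 0 0 -2; 0 -9/10 4/5 -3; 0 -6/5 -3/5 -4; 0 0 0 1]
T4·…·T1 = [1 0 0 -2; 0 9/10 -4/5 3; 0 -6/5 -3/5 -4; 0 0 0 1]
det M = -3/2; M⁻¹ = [1 0 0 2; 0 2/5 -8/15 -10/3; 0 -4/5 -3/5 0; 0 0 0 1]
M⁻¹ · (-19/5, -31/10, 4/5)ᵀ = (-9/5, -5, 2)ᵀ

p = (-9/5, -5, 2)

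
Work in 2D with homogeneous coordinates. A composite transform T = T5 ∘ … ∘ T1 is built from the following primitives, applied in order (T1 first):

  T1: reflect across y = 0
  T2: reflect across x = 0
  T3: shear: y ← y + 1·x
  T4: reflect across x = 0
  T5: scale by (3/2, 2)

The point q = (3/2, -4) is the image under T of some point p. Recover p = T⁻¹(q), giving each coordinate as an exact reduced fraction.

p = (1, 1)

T1 = [1 0 0; 0 -1 0; 0 0 1]
T2·T1 = [-1 0 0; 0 -1 0; 0 0 1]
T3·…·T1 = [-1 0 0; -1 -1 0; 0 0 1]
T4·…·T1 = [1 0 0; -1 -1 0; 0 0 1]
T5·…·T1 = [3/2 0 0; -2 -2 0; 0 0 1]
det M = -3; M⁻¹ = [2/3 0 0; -2/3 -1/2 0; 0 0 1]
M⁻¹ · (3/2, -4)ᵀ = (1, 1)ᵀ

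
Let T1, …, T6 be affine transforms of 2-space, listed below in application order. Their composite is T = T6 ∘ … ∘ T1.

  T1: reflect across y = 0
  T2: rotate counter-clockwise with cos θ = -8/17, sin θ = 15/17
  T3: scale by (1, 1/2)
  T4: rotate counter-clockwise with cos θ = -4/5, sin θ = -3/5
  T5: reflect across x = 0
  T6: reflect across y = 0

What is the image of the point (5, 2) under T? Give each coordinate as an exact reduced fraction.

T(p) = (-353/170, 152/85)

T1 reflect across y = 0: (5, 2) → (5, -2)
T2 rotate counter-clockwise with cos θ = -8/17, sin θ = 15/17: (5, -2) → (-10/17, 91/17)
T3 scale by (1, 1/2): (-10/17, 91/17) → (-10/17, 91/34)
T4 rotate counter-clockwise with cos θ = -4/5, sin θ = -3/5: (-10/17, 91/34) → (353/170, -152/85)
T5 reflect across x = 0: (353/170, -152/85) → (-353/170, -152/85)
T6 reflect across y = 0: (-353/170, -152/85) → (-353/170, 152/85)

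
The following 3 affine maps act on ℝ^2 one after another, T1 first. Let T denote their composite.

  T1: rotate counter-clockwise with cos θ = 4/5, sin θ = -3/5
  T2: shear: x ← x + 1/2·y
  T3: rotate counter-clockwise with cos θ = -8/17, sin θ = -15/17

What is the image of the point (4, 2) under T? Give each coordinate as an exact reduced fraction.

T(p) = (-44/17, -268/85)

T1 rotate counter-clockwise with cos θ = 4/5, sin θ = -3/5: (4, 2) → (22/5, -4/5)
T2 shear: x ← x + 1/2·y: (22/5, -4/5) → (4, -4/5)
T3 rotate counter-clockwise with cos θ = -8/17, sin θ = -15/17: (4, -4/5) → (-44/17, -268/85)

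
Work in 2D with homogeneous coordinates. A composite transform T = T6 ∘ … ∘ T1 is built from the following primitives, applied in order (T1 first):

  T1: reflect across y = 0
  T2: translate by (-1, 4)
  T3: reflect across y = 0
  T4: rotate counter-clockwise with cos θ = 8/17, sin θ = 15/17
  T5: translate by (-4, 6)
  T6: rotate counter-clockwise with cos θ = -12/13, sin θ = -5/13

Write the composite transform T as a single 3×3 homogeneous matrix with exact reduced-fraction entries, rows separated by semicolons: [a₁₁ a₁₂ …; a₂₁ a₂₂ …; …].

T = [-21/221 220/221 467/221; -220/221 -21/221 -580/221; 0 0 1]

T1 = [1 0 0; 0 -1 0; 0 0 1]
T2·T1 = [1 0 -1; 0 -1 4; 0 0 1]
T3·…·T1 = [1 0 -1; 0 1 -4; 0 0 1]
T4·…·T1 = [8/17 -15/17 52/17; 15/17 8/17 -47/17; 0 0 1]
T5·…·T1 = [8/17 -15/17 -16/17; 15/17 8/17 55/17; 0 0 1]
T6·…·T1 = [-21/221 220/221 467/221; -220/221 -21/221 -580/221; 0 0 1]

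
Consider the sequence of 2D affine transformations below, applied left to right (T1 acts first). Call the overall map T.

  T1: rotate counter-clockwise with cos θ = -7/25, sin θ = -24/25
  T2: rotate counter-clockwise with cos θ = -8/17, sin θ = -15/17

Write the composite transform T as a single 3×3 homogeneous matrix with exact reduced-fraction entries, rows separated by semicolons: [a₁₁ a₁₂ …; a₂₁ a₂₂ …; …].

T1 = [-7/25 24/25 0; -24/25 -7/25 0; 0 0 1]
T2·T1 = [-304/425 -297/425 0; 297/425 -304/425 0; 0 0 1]

T = [-304/425 -297/425 0; 297/425 -304/425 0; 0 0 1]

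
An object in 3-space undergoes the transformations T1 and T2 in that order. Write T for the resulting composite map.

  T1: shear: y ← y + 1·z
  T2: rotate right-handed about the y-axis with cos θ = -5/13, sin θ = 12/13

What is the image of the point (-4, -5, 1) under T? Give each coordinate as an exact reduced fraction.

T(p) = (32/13, -4, 43/13)

T1 shear: y ← y + 1·z: (-4, -5, 1) → (-4, -4, 1)
T2 rotate right-handed about the y-axis with cos θ = -5/13, sin θ = 12/13: (-4, -4, 1) → (32/13, -4, 43/13)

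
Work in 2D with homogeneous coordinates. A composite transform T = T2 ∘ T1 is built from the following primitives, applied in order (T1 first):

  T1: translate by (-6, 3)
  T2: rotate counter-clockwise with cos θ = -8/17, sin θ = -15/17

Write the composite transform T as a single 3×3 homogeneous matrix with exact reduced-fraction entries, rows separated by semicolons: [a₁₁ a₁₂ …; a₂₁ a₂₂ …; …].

T = [-8/17 15/17 93/17; -15/17 -8/17 66/17; 0 0 1]

T1 = [1 0 -6; 0 1 3; 0 0 1]
T2·T1 = [-8/17 15/17 93/17; -15/17 -8/17 66/17; 0 0 1]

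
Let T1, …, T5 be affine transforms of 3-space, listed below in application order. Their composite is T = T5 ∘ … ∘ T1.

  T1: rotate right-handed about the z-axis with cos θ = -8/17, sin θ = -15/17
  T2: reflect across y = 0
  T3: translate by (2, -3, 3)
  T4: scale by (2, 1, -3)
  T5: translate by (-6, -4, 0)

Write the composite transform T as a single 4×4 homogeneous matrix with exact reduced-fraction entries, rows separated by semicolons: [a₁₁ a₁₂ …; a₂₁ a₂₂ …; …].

T = [-16/17 30/17 0 -2; 15/17 8/17 0 -7; 0 0 -3 -9; 0 0 0 1]

T1 = [-8/17 15/17 0 0; -15/17 -8/17 0 0; 0 0 1 0; 0 0 0 1]
T2·T1 = [-8/17 15/17 0 0; 15/17 8/17 0 0; 0 0 1 0; 0 0 0 1]
T3·…·T1 = [-8/17 15/17 0 2; 15/17 8/17 0 -3; 0 0 1 3; 0 0 0 1]
T4·…·T1 = [-16/17 30/17 0 4; 15/17 8/17 0 -3; 0 0 -3 -9; 0 0 0 1]
T5·…·T1 = [-16/17 30/17 0 -2; 15/17 8/17 0 -7; 0 0 -3 -9; 0 0 0 1]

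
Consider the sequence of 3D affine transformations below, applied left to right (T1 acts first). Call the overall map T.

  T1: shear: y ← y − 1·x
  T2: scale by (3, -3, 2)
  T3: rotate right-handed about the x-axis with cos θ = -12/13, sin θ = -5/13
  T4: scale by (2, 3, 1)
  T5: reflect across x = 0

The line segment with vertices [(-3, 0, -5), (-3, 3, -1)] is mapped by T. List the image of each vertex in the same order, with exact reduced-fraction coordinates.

T1 shear: y ← y − 1·x: (-3, 0, -5) → (-3, 3, -5); (-3, 3, -1) → (-3, 6, -1)
T2 scale by (3, -3, 2): (-3, 3, -5) → (-9, -9, -10); (-3, 6, -1) → (-9, -18, -2)
T3 rotate right-handed about the x-axis with cos θ = -12/13, sin θ = -5/13: (-9, -9, -10) → (-9, 58/13, 165/13); (-9, -18, -2) → (-9, 206/13, 114/13)
T4 scale by (2, 3, 1): (-9, 58/13, 165/13) → (-18, 174/13, 165/13); (-9, 206/13, 114/13) → (-18, 618/13, 114/13)
T5 reflect across x = 0: (-18, 174/13, 165/13) → (18, 174/13, 165/13); (-18, 618/13, 114/13) → (18, 618/13, 114/13)

image vertices: (18, 174/13, 165/13), (18, 618/13, 114/13)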